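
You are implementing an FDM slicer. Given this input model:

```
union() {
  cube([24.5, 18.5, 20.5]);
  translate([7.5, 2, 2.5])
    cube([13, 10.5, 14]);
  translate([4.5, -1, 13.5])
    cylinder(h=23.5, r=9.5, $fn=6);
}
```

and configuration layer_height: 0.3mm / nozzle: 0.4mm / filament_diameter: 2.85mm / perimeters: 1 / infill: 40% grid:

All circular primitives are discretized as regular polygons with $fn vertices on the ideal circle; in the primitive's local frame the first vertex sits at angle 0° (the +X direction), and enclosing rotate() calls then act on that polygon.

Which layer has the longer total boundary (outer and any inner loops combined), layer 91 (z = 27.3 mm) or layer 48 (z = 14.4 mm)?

layer 48 (z = 14.4 mm)

Layer 91 (z = 27.3): the cube is absent (z outside [0, 20.5]); the cube at (7.5, 2) does not reach this height (z outside [2.5, 16.5]); the r=9.5 cylinder at (4.5, -1) contributes a regular 6-gon of circumradius 9.5 (perimeter = 2·6·9.500·sin(180°/6) = 57.00 mm); Merging all regions: only the r=9.5 cylinder at (4.5, -1) is present, so the union is just that shape — boundary = 57.00 mm. So its perimeter = 57.00 mm. Layer 48 (z = 14.4): the cube is present — its section is the full 24.5×18.5 rectangle (perimeter 86.00 mm); the cube at (7.5, 2) is present — its section is the full 13×10.5 rectangle (perimeter 47.00 mm); the r=9.5 cylinder at (4.5, -1) gives a regular 6-gon of circumradius 9.5 (constant along its height) (perimeter = 2·6·9.500·sin(180°/6) = 57.00 mm); Merging all regions: the regions partially overlap (shared area 218.43 mm²), so the edge portions inside another operand are dropped and the merged outline is re-measured after clipping — boundary = 104.75 mm. So its perimeter = 104.75 mm. Layer 48 is larger (104.75 vs 57.00 mm).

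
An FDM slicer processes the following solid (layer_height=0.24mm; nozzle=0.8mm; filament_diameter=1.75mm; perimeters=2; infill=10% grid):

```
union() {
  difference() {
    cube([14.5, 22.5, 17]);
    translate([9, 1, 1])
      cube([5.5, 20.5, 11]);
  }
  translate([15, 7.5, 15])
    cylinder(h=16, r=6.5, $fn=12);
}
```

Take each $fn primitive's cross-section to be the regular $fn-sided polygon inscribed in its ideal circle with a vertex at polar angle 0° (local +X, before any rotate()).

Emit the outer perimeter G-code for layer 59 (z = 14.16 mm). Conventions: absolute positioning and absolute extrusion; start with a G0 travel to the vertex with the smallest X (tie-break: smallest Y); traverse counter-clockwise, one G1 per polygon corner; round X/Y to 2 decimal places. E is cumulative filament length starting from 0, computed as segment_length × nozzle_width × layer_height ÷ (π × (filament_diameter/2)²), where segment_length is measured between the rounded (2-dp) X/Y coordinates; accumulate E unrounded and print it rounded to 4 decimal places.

At z = 14.16 mm: the cube (footprint 14.5×22.5) is included at this height; the cube at (9, 1) is absent (z outside [1, 12]); Subtracting the remaining from the first: none of the subtracted shapes is present at this height, so the 14.5×22.5 cube is unchanged — 1 connected region; the cylinder at (15, 7.5) is absent (z outside [15, 31]); Merging all regions: only the result so far is present, so the union is just that shape — 1 connected region. The outline is a single polygon with 4 vertices. Extrusion per mm of travel: 0.8 × 0.24 / (π × 0.875²) = 0.079824. Accumulating E over each segment gives final E = 5.9070.

G0 X0.00 Y0.00 Z14.16
G1 X14.50 Y0.00 E1.1575
G1 X14.50 Y22.50 E2.9535
G1 X0.00 Y22.50 E4.1110
G1 X0.00 Y0.00 E5.9070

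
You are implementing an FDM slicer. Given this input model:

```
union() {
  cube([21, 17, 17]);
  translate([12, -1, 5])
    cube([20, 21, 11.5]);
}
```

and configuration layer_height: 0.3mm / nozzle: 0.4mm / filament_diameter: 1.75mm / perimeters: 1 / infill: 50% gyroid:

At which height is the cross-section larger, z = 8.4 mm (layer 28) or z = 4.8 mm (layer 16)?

Layer 28 (z = 8.4): the cube (footprint 21×17) is included at this height (area 357.00 mm²); the 20×21 cube at (12, -1) contributes its full rectangle (area 420.00 mm²); Combining (union): the regions partially overlap — summed areas 777.00 mm² minus the doubly-counted overlap 153.00 mm² gives 624.00 mm² — area = 624.00 mm². So its area = 624.00 mm². Layer 16 (z = 4.8): the cube is present — its section is the full 21×17 rectangle (area 357.00 mm²); the cube at (12, -1) is absent (z outside [5, 16.5]); Combining (union): only the 21×17 cube is present, so the union is just that shape — area = 357.00 mm². So its area = 357.00 mm². Layer 28 is larger (624.00 vs 357.00 mm²).

layer 28 (z = 8.4 mm)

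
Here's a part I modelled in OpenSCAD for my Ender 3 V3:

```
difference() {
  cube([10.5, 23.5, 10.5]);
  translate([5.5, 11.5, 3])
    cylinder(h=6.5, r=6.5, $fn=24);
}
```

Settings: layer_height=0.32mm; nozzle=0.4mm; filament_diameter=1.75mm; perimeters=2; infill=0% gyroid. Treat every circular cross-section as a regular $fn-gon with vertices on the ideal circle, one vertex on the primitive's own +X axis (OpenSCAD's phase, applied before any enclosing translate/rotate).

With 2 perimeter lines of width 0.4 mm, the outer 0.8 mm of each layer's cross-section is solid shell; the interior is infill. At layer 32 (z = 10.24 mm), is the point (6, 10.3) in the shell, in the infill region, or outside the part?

infill

At z = 10.24 mm: the cube is present — its section is the full 10.5×23.5 rectangle; the cylinder at (5.5, 11.5) does not reach this height (z outside [3, 9.5]); Subtracting the remaining from the first: none of the subtracted shapes is present at this height, so the 10.5×23.5 cube is unchanged — 1 connected region. Overall, the cross-section is a single solid region. The nearest boundary edge runs (10.50, 0.00)→(10.50, 23.50); distance from the point to it = 4.50 mm. The point is inside the cross-section and 4.50 mm from the nearest boundary — more than the 0.8 mm shell width (2 × 0.4), so it's in the infill interior.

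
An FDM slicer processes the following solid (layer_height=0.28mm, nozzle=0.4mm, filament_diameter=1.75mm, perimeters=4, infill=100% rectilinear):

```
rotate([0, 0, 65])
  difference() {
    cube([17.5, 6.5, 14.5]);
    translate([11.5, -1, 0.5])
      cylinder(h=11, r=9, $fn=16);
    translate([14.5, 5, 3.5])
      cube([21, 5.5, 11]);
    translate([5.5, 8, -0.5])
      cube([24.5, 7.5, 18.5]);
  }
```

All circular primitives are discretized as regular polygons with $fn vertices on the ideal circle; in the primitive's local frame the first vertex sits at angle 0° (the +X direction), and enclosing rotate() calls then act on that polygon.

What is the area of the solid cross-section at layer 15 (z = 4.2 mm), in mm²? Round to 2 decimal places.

At z = 4.2 mm: the cube (footprint 17.5×6.5) is included at this height (area 113.75 mm²); the r=9 cylinder at (11.5, -1) contributes a regular 16-gon of circumradius 9 (area = (16/2)·9.000²·sin(360°/16) = 247.98 mm²); the cube at (14.5, 5) is present — its section is the full 21×5.5 rectangle (area 115.50 mm²); the cube at (5.5, 8) (footprint 24.5×7.5) is included at this height (area 183.75 mm²); After the difference (first − rest): starting from the 17.5×6.5 cube (113.75 mm²), the r=9 cylinder at (11.5, -1) partially overlaps it — only the 87.01 mm² overlap (of its 247.98 mm²) is removed, clipping the outline; the 21×5.5 cube at (14.5, 5) partially overlaps it — only the 0.60 mm² overlap (of its 115.50 mm²) is removed, clipping the outline; the 24.5×7.5 cube at (5.5, 8) misses the remaining region (no effect) — area = 26.14 mm²; (whole slice rotated 65° about Z — lengths, areas and connectivity unchanged). Overall, the cross-section is a single solid region. Net area = 26.14 mm².

26.14 mm²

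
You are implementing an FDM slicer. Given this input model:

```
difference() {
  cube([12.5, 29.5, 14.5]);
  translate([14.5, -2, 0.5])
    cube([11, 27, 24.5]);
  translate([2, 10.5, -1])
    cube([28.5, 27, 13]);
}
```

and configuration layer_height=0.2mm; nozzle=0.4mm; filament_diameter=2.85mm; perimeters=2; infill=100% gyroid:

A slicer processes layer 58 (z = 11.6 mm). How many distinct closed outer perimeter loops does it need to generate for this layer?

1

At z = 11.6 mm: the cube (footprint 12.5×29.5) is included at this height; the 11×27 cube at (14.5, -2) contributes its full rectangle; the cube at (2, 10.5) is present — its section is the full 28.5×27 rectangle; Taking the first minus the rest: starting from the 12.5×29.5 cube, the 11×27 cube at (14.5, -2) misses the remaining region (no effect); the 28.5×27 cube at (2, 10.5) partially overlaps it — only the 199.50 mm² overlap (of its 769.50 mm²) is removed, clipping the outline — 1 connected region. The result has 1 disconnected region.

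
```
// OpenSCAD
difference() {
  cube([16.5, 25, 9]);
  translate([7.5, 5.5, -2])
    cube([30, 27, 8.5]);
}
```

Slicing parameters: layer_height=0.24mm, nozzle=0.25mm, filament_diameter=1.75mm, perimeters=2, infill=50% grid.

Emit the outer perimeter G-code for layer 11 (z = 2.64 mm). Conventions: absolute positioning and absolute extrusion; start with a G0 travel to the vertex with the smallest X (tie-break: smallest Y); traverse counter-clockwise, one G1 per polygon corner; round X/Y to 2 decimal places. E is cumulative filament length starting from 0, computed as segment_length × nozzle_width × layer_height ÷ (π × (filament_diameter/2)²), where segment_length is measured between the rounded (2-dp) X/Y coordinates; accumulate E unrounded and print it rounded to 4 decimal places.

At z = 2.64 mm: the cube (footprint 16.5×25) is included at this height; the cube at (7.5, 5.5) (footprint 30×27) is included at this height; Taking the first minus the rest: starting from the 16.5×25 cube, the 30×27 cube at (7.5, 5.5) partially overlaps it — only the 175.50 mm² overlap (of its 810.00 mm²) is removed, clipping the outline — 1 connected region. The outline is a single polygon with 6 vertices. Extrusion per mm of travel: 0.25 × 0.24 / (π × 0.875²) = 0.024945. Accumulating E over each segment gives final E = 2.0704.

G0 X0.00 Y0.00 Z2.64
G1 X16.50 Y0.00 E0.4116
G1 X16.50 Y5.50 E0.5488
G1 X7.50 Y5.50 E0.7733
G1 X7.50 Y25.00 E1.2597
G1 X0.00 Y25.00 E1.4468
G1 X0.00 Y0.00 E2.0704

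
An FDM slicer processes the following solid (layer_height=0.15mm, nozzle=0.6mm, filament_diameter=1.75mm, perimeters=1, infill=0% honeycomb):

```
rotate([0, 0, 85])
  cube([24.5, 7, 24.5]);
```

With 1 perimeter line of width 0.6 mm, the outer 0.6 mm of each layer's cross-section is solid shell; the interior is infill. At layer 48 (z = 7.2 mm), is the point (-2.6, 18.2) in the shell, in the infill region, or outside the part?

At z = 7.2 mm: the 24.5×7 cube contributes its full rectangle; (rotated 85° about Z; rotation is an isometry so areas/perimeters/island counts are preserved). Overall, the cross-section is a single solid region. Undo the 85° rotation: the query point maps to (17.904, 4.176) in the un-rotated model frame. The nearest boundary edge runs (24.50, 7.00)→(0.00, 7.00); distance from the point to it = 2.82 mm. The point is inside the cross-section and 2.82 mm from the nearest boundary — more than the 0.6 mm shell width (1 × 0.6), so it's in the infill interior.

infill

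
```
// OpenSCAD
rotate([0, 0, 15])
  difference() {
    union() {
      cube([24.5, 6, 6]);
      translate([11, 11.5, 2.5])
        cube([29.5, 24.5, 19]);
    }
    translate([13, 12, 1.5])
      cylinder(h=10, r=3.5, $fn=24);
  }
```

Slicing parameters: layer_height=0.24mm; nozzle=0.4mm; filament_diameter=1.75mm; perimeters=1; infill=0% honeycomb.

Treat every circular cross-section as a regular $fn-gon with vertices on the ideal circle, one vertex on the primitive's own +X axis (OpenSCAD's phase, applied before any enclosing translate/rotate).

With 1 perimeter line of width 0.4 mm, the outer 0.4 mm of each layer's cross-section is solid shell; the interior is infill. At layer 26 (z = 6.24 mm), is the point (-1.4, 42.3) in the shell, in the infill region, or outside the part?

At z = 6.24 mm: the cube is not intersected at this z (z outside [0, 6]); the cube at (11, 11.5) is present — its section is the full 29.5×24.5 rectangle; Merging all regions: only the 29.5×24.5 cube at (11, 11.5) is present, so the union is just that shape — 1 connected region; the r=3.5 cylinder at (13, 12) contributes a regular 24-gon of circumradius 3.5; Taking the first minus the rest: starting from the result so far, the r=3.5 cylinder at (13, 12) partially overlaps it — only the 18.80 mm² overlap (of its 38.05 mm²) is removed, clipping the outline — 1 connected region; (rotated 15° about Z; rotation is an isometry so areas/perimeters/island counts are preserved). Overall, the cross-section is a single solid region. Undo the 15° rotation: the query point maps to (9.596, 41.221) in the un-rotated model frame. The nearest boundary edge runs (11.00, 36.00)→(40.50, 36.00); distance from the point to it = 5.41 mm. The point is not inside any of the regions above, so it lies outside the cross-section (5.41 mm from the nearest boundary).

outside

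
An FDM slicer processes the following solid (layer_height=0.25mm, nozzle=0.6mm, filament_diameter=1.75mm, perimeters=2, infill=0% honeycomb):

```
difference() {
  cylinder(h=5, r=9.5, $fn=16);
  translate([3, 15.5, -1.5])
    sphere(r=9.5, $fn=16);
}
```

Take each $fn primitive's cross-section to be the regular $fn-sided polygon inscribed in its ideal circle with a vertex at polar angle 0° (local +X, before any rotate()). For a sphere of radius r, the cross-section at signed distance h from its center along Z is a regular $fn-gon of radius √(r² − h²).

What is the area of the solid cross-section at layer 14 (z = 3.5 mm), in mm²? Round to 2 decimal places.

At z = 3.5 mm: the r=9.5 cylinder contributes a regular 16-gon of circumradius 9.5 (area = (16/2)·9.500²·sin(360°/16) = 276.30 mm²); the r=9.5 sphere at (3, 15.5) contributes a regular 16-gon of circumradius √(9.5²−5²) = 8.078 (area = (16/2)·8.078²·sin(360°/16) = 199.76 mm²); Subtracting the remaining from the first: starting from the r=9.5 cylinder (276.30 mm²), the r=9.5 sphere at (3, 15.5) partially overlaps it — only the 7.51 mm² overlap (of its 199.76 mm²) is removed, clipping the outline — area = 268.79 mm². Overall, the cross-section is a single solid region. Net area = 268.79 mm².

268.79 mm²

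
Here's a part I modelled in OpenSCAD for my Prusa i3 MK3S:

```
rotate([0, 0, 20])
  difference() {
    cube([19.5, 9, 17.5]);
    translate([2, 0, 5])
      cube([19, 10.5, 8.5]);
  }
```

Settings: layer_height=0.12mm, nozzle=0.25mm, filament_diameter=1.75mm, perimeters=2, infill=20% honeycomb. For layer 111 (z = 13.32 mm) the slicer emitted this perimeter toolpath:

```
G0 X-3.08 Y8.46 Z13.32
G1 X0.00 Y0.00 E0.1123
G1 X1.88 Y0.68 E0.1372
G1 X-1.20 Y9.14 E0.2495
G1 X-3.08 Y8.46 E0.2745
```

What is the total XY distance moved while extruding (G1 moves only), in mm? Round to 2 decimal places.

Sum the Euclidean lengths of each G1 segment: total = 22.00 mm.

22.00 mm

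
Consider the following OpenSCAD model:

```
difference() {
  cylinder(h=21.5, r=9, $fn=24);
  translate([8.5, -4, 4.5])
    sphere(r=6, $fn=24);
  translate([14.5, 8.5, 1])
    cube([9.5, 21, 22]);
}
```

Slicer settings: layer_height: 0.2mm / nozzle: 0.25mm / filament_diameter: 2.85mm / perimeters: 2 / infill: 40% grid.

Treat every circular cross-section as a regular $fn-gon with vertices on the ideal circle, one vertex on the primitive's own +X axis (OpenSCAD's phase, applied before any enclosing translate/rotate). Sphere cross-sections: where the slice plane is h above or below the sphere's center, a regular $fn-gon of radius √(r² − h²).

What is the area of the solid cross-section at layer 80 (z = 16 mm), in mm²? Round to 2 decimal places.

At z = 16 mm: the cylinder: section is a regular 24-gon, circumradius r=9 (area = (24/2)·9.000²·sin(360°/24) = 251.57 mm²); the sphere at (8.5, -4) is absent (|z−center|=11.500 > r=6); the cube at (14.5, 8.5) (footprint 9.5×21) is included at this height (area 199.50 mm²); After the difference (first − rest): starting from the r=9 cylinder (251.57 mm²), the 9.5×21 cube at (14.5, 8.5) misses the remaining region (no effect) — area = 251.57 mm². Overall, the cross-section is a single solid region. Net area = 251.57 mm².

251.57 mm²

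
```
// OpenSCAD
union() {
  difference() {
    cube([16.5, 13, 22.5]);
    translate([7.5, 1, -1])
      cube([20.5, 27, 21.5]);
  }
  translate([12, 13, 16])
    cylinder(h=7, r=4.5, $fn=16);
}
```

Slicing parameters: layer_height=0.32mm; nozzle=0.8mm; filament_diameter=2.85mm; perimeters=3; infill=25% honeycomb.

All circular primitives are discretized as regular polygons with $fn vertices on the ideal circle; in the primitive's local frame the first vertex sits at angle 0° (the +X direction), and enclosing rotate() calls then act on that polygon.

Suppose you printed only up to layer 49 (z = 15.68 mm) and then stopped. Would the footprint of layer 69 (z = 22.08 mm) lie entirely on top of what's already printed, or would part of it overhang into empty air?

part overhangs

Compare the two slices. At z = 15.68: the cube (footprint 16.5×13) is included at this height (area 214.50 mm²); the 20.5×27 cube at (7.5, 1) contributes its full rectangle (area 553.50 mm²); Subtracting the remaining from the first: starting from the 16.5×13 cube (214.50 mm²), the 20.5×27 cube at (7.5, 1) partially overlaps it — only the 108.00 mm² overlap (of its 553.50 mm²) is removed, clipping the outline — area = 106.50 mm²; the cylinder at (12, 13) does not reach this height (z outside [16, 23]); Taking the union: only that combined region is present, so the union is just that shape — area = 106.50 mm². At z = 22.08: the cube is present — its section is the full 16.5×13 rectangle (area 214.50 mm²); the cube at (7.5, 1) is absent (z outside [-1, 20.5]); Subtracting the remaining from the first: none of the subtracted shapes is present at this height, so the 16.5×13 cube is unchanged — area = 214.50 mm²; the r=4.5 cylinder at (12, 13) gives a regular 16-gon of circumradius 4.5 (constant along its height) (area = (16/2)·4.500²·sin(360°/16) = 61.99 mm²); Merging all regions: the regions partially overlap — summed areas 276.49 mm² minus the doubly-counted overlap 31.00 mm² gives 245.50 mm² — area = 245.50 mm². Checking containment: at z = 22.08 the cross-section extends beyond the z = 15.68 cross-section by about 139.00 mm².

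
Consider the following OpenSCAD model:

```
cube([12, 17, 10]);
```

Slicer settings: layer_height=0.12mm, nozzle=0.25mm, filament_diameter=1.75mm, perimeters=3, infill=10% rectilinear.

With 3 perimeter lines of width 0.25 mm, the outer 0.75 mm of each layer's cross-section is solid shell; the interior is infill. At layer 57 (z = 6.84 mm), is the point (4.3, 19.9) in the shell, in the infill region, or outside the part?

outside

At z = 6.84 mm: the cube (footprint 12×17) is included at this height. Overall, the cross-section is a single solid region. The nearest boundary edge runs (12.00, 17.00)→(0.00, 17.00); distance from the point to it = 2.90 mm. The point is not inside any of the regions above, so it lies outside the cross-section (2.90 mm from the nearest boundary).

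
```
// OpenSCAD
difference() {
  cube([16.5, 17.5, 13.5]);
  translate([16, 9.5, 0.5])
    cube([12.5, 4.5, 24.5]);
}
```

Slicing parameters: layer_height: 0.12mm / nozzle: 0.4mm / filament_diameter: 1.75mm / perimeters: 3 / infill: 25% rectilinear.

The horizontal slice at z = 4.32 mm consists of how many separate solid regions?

1

At z = 4.32 mm: the cube is present — its section is the full 16.5×17.5 rectangle; the 12.5×4.5 cube at (16, 9.5) contributes its full rectangle; Taking the first minus the rest: starting from the 16.5×17.5 cube, the 12.5×4.5 cube at (16, 9.5) partially overlaps it — only the 2.25 mm² overlap (of its 56.25 mm²) is removed, clipping the outline — 1 connected region. The result has 1 disconnected region.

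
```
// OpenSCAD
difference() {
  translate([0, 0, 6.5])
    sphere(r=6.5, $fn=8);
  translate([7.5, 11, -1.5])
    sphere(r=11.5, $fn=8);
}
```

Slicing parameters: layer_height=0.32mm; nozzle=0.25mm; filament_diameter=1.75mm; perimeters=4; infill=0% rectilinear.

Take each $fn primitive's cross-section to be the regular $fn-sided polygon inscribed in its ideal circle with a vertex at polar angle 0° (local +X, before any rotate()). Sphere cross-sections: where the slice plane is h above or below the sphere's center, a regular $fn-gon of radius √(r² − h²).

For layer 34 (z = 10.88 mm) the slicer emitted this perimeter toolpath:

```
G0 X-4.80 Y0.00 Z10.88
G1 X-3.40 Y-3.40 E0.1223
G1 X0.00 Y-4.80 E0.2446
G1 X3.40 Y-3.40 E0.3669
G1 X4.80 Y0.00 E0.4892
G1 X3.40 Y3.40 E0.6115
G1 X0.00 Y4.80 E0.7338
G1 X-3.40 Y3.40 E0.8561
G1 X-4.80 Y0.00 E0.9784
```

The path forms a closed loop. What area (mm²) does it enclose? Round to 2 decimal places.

65.28 mm²

Apply the shoelace formula to the sequence of (X, Y) vertices; enclosed area = 65.28 mm².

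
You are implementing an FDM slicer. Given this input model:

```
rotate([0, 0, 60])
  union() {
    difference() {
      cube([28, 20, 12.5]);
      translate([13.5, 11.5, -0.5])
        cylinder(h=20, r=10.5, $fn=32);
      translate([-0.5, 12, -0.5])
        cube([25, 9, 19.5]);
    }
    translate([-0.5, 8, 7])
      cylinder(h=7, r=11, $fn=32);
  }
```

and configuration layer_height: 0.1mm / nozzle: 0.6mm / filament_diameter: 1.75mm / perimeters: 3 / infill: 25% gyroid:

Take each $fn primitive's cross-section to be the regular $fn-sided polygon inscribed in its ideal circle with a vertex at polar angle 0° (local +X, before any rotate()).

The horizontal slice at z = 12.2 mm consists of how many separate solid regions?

1

At z = 12.2 mm: the cube (footprint 28×20) is included at this height; the cylinder at (13.5, 11.5): section is a regular 32-gon, circumradius r=10.5; the cube at (-0.5, 12) is present — its section is the full 25×9 rectangle; After the difference (first − rest): starting from the 28×20 cube, the r=10.5 cylinder at (13.5, 11.5) partially overlaps it — only the 327.79 mm² overlap (of its 344.14 mm²) is removed, clipping the outline; the 25×9 cube at (-0.5, 12) partially overlaps it — only the 50.76 mm² overlap (of its 225.00 mm²) is removed, clipping the outline — 1 connected region; the cylinder at (-0.5, 8): section is a regular 32-gon, circumradius r=11; Taking the union: the regions partially overlap (shared area 62.38 mm²), so overlapping operands fuse into one piece — 1 connected region; (whole slice rotated 60° about Z — lengths, areas and connectivity unchanged). The result has 1 disconnected region.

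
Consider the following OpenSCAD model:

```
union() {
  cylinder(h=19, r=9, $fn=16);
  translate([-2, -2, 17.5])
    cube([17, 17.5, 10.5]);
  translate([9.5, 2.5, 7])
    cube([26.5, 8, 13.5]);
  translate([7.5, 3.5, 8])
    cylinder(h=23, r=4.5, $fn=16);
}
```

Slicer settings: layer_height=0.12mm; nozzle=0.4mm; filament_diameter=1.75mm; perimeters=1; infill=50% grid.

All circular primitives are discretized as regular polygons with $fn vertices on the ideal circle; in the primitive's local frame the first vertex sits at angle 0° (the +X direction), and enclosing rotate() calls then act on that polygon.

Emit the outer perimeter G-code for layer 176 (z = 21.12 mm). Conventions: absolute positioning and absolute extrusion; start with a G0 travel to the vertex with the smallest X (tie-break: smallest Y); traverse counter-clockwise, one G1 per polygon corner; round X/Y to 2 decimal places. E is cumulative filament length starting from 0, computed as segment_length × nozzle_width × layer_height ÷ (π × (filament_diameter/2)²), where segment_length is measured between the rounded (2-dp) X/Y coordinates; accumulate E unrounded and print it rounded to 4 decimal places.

At z = 21.12 mm: the cylinder is absent (z outside [0, 19]); the cube at (-2, -2) is present — its section is the full 17×17.5 rectangle; the cube at (9.5, 2.5) does not reach this height (z outside [7, 20.5]); the r=4.5 cylinder at (7.5, 3.5) gives a regular 16-gon of circumradius 4.5 (constant along its height); Merging all regions: the r=4.5 cylinder at (7.5, 3.5) lies entirely inside the 17×17.5 cube at (-2, -2), so the union is just the 17×17.5 cube at (-2, -2) — 1 connected region. The outline is a single polygon with 4 vertices. Extrusion per mm of travel: 0.4 × 0.12 / (π × 0.875²) = 0.019956. Accumulating E over each segment gives final E = 1.3770.

G0 X-2.00 Y-2.00 Z21.12
G1 X15.00 Y-2.00 E0.3393
G1 X15.00 Y15.50 E0.6885
G1 X-2.00 Y15.50 E1.0277
G1 X-2.00 Y-2.00 E1.3770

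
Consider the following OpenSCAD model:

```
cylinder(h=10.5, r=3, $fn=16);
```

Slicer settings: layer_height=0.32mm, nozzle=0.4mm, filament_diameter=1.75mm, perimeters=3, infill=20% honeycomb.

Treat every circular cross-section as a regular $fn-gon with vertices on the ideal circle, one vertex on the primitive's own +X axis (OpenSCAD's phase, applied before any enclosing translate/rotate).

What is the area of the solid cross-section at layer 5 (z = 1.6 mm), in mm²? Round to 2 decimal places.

27.55 mm²

At z = 1.6 mm: the r=3 cylinder contributes a regular 16-gon of circumradius 3 (area = (16/2)·3.000²·sin(360°/16) = 27.55 mm²). Overall, the cross-section is a single solid region. Net area = 27.55 mm².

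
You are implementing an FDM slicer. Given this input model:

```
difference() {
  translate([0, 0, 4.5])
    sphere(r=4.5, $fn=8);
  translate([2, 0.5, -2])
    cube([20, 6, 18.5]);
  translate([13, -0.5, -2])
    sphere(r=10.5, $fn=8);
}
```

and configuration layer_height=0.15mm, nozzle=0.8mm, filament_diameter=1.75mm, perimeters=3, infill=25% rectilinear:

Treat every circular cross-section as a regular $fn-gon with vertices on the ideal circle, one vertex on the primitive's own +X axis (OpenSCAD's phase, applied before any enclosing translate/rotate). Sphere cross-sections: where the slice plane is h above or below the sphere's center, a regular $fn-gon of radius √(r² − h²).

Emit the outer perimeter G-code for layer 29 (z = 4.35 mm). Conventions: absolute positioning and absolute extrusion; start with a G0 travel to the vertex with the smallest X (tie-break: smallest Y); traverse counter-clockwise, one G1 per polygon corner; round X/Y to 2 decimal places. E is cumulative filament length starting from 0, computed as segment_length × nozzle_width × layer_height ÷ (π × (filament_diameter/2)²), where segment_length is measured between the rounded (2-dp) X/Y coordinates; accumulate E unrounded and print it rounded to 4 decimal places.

G0 X-4.50 Y0.00 Z4.35
G1 X-3.18 Y-3.18 E0.1718
G1 X0.00 Y-4.50 E0.3436
G1 X3.18 Y-3.18 E0.5153
G1 X4.50 Y0.00 E0.6871
G1 X4.29 Y0.50 E0.7142
G1 X2.00 Y0.50 E0.8284
G1 X2.00 Y3.67 E0.9866
G1 X0.00 Y4.50 E1.0946
G1 X-3.18 Y3.18 E1.2664
G1 X-4.50 Y0.00 E1.4381

At z = 4.35 mm: the sphere: section is a regular 8-gon, circumradius = √(r²−h²) = √(4.5²−0.15²) = 4.497; the cube at (2, 0.5) (footprint 20×6) is included at this height; the sphere at (13, -0.5): section is a regular 8-gon, circumradius = √(r²−h²) = √(10.5²−6.35²) = 8.362; Subtracting the remaining from the first: starting from the r=4.5 sphere, the 20×6 cube at (2, 0.5) partially overlaps it — only the 4.94 mm² overlap (of its 120.00 mm²) is removed, clipping the outline; the r=10.5 sphere at (13, -0.5) misses the remaining region (no effect) — 1 connected region. The outline is a single polygon with 10 vertices. Extrusion per mm of travel: 0.8 × 0.15 / (π × 0.875²) = 0.049890. Accumulating E over each segment gives final E = 1.4381.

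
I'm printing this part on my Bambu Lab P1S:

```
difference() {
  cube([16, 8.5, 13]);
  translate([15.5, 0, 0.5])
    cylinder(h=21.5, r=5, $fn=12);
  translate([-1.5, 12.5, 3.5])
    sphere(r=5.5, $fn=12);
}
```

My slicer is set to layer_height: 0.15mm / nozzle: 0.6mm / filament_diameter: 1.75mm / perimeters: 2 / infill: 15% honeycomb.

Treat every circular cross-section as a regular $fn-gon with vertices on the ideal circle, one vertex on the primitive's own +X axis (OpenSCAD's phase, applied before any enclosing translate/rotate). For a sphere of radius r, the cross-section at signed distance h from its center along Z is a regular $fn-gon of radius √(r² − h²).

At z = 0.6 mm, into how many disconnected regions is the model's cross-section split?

At z = 0.6 mm: the cube is present — its section is the full 16×8.5 rectangle; the r=5 cylinder at (15.5, 0) gives a regular 12-gon of circumradius 5 (constant along its height); the r=5.5 sphere at (-1.5, 12.5) slices to a regular 12-gon of circumradius 4.673 (√(r²−h²) with h=2.9 from center); Taking the first minus the rest: starting from the 16×8.5 cube, the r=5 cylinder at (15.5, 0) partially overlaps it — only the 21.22 mm² overlap (of its 75.00 mm²) is removed, clipping the outline; the r=5.5 sphere at (-1.5, 12.5) partially overlaps it — only the 0.13 mm² overlap (of its 65.52 mm²) is removed, clipping the outline — 1 connected region. The result has 1 disconnected region.

1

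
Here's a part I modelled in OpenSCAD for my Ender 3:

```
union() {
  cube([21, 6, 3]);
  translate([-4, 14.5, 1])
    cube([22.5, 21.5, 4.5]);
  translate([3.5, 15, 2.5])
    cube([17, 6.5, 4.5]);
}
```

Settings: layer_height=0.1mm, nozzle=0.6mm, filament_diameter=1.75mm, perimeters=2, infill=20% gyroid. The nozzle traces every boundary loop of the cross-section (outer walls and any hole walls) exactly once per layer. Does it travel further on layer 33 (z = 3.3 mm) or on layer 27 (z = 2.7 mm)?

layer 27 (z = 2.7 mm)

Layer 33 (z = 3.3): the cube does not reach this height (z outside [0, 3]); the 22.5×21.5 cube at (-4, 14.5) contributes its full rectangle (perimeter 88.00 mm); the cube at (3.5, 15) (footprint 17×6.5) is included at this height (perimeter 47.00 mm); Taking the union: the regions partially overlap (shared area 97.50 mm²), so the edge portions inside another operand are dropped and the merged outline is re-measured after clipping — boundary = 92.00 mm. So its perimeter = 92.00 mm. Layer 27 (z = 2.7): the 21×6 cube contributes its full rectangle (perimeter 54.00 mm); the cube at (-4, 14.5) is present — its section is the full 22.5×21.5 rectangle (perimeter 88.00 mm); the cube at (3.5, 15) is present — its section is the full 17×6.5 rectangle (perimeter 47.00 mm); Taking the union: the regions partially overlap (shared area 97.50 mm²), so the edge portions inside another operand are dropped and the merged outline is re-measured after clipping — boundary = 146.00 mm. So its perimeter = 146.00 mm. Layer 27 is larger (146.00 vs 92.00 mm).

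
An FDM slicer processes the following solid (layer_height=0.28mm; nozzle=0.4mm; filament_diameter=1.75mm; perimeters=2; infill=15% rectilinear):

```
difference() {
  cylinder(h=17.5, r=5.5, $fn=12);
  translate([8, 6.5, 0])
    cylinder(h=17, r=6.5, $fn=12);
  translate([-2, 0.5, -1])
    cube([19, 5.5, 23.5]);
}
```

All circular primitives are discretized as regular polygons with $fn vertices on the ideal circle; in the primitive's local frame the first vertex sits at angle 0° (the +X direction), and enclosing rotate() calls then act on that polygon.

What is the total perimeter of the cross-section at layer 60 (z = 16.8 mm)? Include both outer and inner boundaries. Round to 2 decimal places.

At z = 16.8 mm: the r=5.5 cylinder gives a regular 12-gon of circumradius 5.5 (constant along its height) (perimeter = 2·12·5.500·sin(180°/12) = 34.16 mm); the r=6.5 cylinder at (8, 6.5) contributes a regular 12-gon of circumradius 6.5 (perimeter = 2·12·6.500·sin(180°/12) = 40.38 mm); the cube at (-2, 0.5) is present — its section is the full 19×5.5 rectangle (perimeter 49.00 mm); Subtracting the remaining from the first: starting from the r=5.5 cylinder, the r=6.5 cylinder at (8, 6.5) partially overlaps it — only the 5.36 mm² overlap (of its 126.75 mm²) is removed, clipping the outline; the 19×5.5 cube at (-2, 0.5) partially overlaps it — only the 24.07 mm² overlap (of its 104.50 mm²) is removed, clipping the outline — boundary = 35.90 mm. Overall, the cross-section is a single solid region. Total boundary length (outer) = 35.90 mm.

35.90 mm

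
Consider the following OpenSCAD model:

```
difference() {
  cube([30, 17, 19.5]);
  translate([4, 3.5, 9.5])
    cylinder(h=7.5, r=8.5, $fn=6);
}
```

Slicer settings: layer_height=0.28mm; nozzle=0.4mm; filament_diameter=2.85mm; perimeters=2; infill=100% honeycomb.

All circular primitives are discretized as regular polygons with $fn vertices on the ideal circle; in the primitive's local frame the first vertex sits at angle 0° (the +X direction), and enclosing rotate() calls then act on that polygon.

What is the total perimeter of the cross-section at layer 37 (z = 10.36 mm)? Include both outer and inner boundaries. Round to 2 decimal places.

At z = 10.36 mm: the cube (footprint 30×17) is included at this height (perimeter 94.00 mm); the r=8.5 cylinder at (4, 3.5) contributes a regular 6-gon of circumradius 8.5 (perimeter = 2·6·8.500·sin(180°/6) = 51.00 mm); Taking the first minus the rest: starting from the 30×17 cube, the r=8.5 cylinder at (4, 3.5) partially overlaps it — only the 116.59 mm² overlap (of its 187.71 mm²) is removed, clipping the outline — boundary = 93.45 mm. Overall, the cross-section is a single solid region. Total boundary length (outer) = 93.45 mm.

93.45 mm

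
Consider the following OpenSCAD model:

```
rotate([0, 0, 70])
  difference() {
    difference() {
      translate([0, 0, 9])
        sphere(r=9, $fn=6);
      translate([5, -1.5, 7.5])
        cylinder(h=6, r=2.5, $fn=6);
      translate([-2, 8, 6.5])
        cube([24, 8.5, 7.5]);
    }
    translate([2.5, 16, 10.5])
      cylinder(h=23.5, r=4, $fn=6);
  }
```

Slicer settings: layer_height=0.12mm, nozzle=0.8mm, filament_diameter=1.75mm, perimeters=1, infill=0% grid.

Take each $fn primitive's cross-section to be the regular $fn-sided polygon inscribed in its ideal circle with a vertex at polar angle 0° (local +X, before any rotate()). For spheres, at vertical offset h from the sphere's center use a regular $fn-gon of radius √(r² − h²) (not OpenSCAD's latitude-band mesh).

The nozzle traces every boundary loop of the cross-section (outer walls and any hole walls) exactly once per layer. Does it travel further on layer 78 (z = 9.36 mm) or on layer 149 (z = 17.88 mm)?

layer 78 (z = 9.36 mm)

Layer 78 (z = 9.36): the r=9 sphere slices to a regular 6-gon of circumradius 8.993 (√(r²−h²) with h=0.36 from center) (perimeter = 2·6·8.993·sin(180°/6) = 53.96 mm); the cylinder at (5, -1.5): section is a regular 6-gon, circumradius r=2.5 (perimeter = 2·6·2.500·sin(180°/6) = 15.00 mm); the 24×8.5 cube at (-2, 8) contributes its full rectangle (perimeter 65.00 mm); After the difference (first − rest): starting from the r=9 sphere, the r=2.5 cylinder at (5, -1.5) lies wholly inside it (removes its full 16.24 mm² and its 15.00 mm outline becomes a hole wall); the 24×8.5 cube at (-2, 8) misses the remaining region (no effect) — boundary (outer + 1 inner loop) = 68.96 mm; the cylinder at (2.5, 16) is not intersected at this z (z outside [10.5, 34]); Subtracting the remaining from the first: none of the subtracted shapes is present at this height, so the result so far is unchanged — boundary (outer + 1 inner loop) = 68.96 mm; (whole slice rotated 70° about Z — lengths, areas and connectivity unchanged). So its perimeter = 68.96 mm. Layer 149 (z = 17.88): the sphere: section is a regular 6-gon, circumradius = √(r²−h²) = √(9²−8.88²) = 1.465 (perimeter = 2·6·1.465·sin(180°/6) = 8.79 mm); the cylinder at (5, -1.5) is absent (z outside [7.5, 13.5]); the cube at (-2, 8) is absent (z outside [6.5, 14]); Taking the first minus the rest: none of the subtracted shapes is present at this height, so the r=9 sphere is unchanged — boundary = 8.79 mm; the r=4 cylinder at (2.5, 16) contributes a regular 6-gon of circumradius 4 (perimeter = 2·6·4.000·sin(180°/6) = 24.00 mm); Taking the first minus the rest: starting from the result so far, the r=4 cylinder at (2.5, 16) misses the remaining region (no effect) — boundary = 8.79 mm; (rotated 70° about Z; rotation is an isometry so areas/perimeters/island counts are preserved). So its perimeter = 8.79 mm. Layer 78 is larger (68.96 vs 8.79 mm).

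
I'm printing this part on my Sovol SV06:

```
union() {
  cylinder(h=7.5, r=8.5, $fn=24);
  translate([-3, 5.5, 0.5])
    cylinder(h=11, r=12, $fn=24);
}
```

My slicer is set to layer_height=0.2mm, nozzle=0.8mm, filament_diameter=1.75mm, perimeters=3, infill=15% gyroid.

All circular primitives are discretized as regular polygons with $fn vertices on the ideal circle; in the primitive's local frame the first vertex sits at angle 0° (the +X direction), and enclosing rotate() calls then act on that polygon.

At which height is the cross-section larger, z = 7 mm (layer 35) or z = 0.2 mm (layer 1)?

Layer 35 (z = 7): the r=8.5 cylinder gives a regular 24-gon of circumradius 8.5 (constant along its height) (area = (24/2)·8.500²·sin(360°/24) = 224.40 mm²); the cylinder at (-3, 5.5): section is a regular 24-gon, circumradius r=12 (area = (24/2)·12.000²·sin(360°/24) = 447.24 mm²); Taking the union: the regions partially overlap — summed areas 671.64 mm² minus the doubly-counted overlap 189.02 mm² gives 482.62 mm² — area = 482.62 mm². So its area = 482.62 mm². Layer 1 (z = 0.2): the cylinder: section is a regular 24-gon, circumradius r=8.5 (area = (24/2)·8.500²·sin(360°/24) = 224.40 mm²); the cylinder at (-3, 5.5) does not reach this height (z outside [0.5, 11.5]); Taking the union: only the r=8.5 cylinder is present, so the union is just that shape — area = 224.40 mm². So its area = 224.40 mm². Layer 35 is larger (482.62 vs 224.40 mm²).

layer 35 (z = 7 mm)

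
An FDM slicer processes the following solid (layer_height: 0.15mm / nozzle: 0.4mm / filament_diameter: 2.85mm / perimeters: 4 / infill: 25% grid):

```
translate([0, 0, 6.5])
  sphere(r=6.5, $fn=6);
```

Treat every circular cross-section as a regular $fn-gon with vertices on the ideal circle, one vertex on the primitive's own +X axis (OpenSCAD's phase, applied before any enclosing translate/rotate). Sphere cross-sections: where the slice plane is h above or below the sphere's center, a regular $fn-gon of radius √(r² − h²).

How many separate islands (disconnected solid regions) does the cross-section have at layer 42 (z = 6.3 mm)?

At z = 6.3 mm: the r=6.5 sphere slices to a regular 6-gon of circumradius 6.497 (√(r²−h²) with h=0.2 from center). Overall, the cross-section is a single solid region. Island count = 1.

1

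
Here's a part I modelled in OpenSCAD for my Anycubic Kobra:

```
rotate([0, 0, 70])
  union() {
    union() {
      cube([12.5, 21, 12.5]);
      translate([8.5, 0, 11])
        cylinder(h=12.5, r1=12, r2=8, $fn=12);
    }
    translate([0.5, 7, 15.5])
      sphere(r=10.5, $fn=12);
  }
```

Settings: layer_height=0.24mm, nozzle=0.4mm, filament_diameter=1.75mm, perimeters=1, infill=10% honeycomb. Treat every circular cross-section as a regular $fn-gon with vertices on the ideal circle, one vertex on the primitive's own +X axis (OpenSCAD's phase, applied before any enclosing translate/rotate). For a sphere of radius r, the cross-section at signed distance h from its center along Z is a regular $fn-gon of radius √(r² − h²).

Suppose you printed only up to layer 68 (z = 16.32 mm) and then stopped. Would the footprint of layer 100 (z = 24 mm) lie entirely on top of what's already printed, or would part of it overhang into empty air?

entirely on top

Compare the two slices. At z = 16.32: the cube is absent (z outside [0, 12.5]); the cone at (8.5, 0) contributes a regular 12-gon of circumradius 10.298 (interpolated between r1=12 and r2=8 at t=0.426) (area = (12/2)·10.298²·sin(360°/12) = 318.12 mm²); Combining (union): only the cone at (8.5, 0) is present, so the union is just that shape — area = 318.12 mm²; the r=10.5 sphere at (0.5, 7) slices to a regular 12-gon of circumradius 10.468 (√(r²−h²) with h=0.82 from center) (area = (12/2)·10.468²·sin(360°/12) = 328.73 mm²); Merging all regions: the regions partially overlap — summed areas 646.85 mm² minus the doubly-counted overlap 118.12 mm² gives 528.74 mm² — area = 528.74 mm²; (whole slice rotated 70° about Z — lengths, areas and connectivity unchanged). At z = 24: the cube does not reach this height (z outside [0, 12.5]); the cone at (8.5, 0) is not intersected at this z (z outside [11, 23.5]); Combining (union): nothing is present at this height; the sphere at (0.5, 7): section is a regular 12-gon, circumradius = √(r²−h²) = √(10.5²−8.5²) = 6.164 (area = (12/2)·6.164²·sin(360°/12) = 114.00 mm²); Merging all regions: only the r=10.5 sphere at (0.5, 7) is present, so the union is just that shape — area = 114.00 mm²; (whole slice rotated 70° about Z — lengths, areas and connectivity unchanged). Checking containment: the cross-section at z = 24 is a subset of the cross-section at z = 16.32.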